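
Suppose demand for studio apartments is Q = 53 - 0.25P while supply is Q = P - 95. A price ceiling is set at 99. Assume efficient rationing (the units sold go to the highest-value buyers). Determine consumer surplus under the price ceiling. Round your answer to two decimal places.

Rewriting demand in inverse form: P = 212 - 4Q.
Rewriting supply in inverse form: P = 95 + Q.
Without the control, 212 - 4Q = 95 + Q so Q* = 23.4 and P* = 118.4.
At P = 99, sellers supply (99 - 95)/1 = 4 while buyers want more, so the quantity traded is 4 at price 99.
The demand price at Q = 4 is 196. CS is the trapezoid between demand and 99 over [0, 4]: (1/2)[(212 - 99) + (196 - 99)](4) = 420.

420.00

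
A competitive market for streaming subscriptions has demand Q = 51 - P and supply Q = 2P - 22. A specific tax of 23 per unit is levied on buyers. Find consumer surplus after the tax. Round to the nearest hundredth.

Rewriting demand in inverse form: P = 51 - Q.
Rewriting supply in inverse form: P = 11 + 0.5Q.
Pre-tax equilibrium: 51 - Q = 11 + 0.5Q gives Q* = 26.6667, P* = 24.3333.
With the tax, buyers' net willingness to pay falls by 23: (51 - 23) - Q = 11 + 0.5Q, so Q_t = 11.3333. Buyers pay P_b = 39.6667; sellers receive P_s = P_b - 23 = 16.6667.
CS = (1/2)(Q_t)(51 - P_b) = (1/2)(11.3333)(11.3333) = 64.2222.

64.22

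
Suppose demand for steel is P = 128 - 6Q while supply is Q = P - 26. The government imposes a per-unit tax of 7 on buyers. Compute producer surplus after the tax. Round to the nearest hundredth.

Rewriting supply in inverse form: P = 26 + Q.
Pre-tax equilibrium: 128 - 6Q = 26 + Q gives Q* = 14.5714, P* = 40.5714.
A tax on buyers shifts demand down by 7: (128 - 7) - 6Q = 26 + Q, so Q_t = 13.5714. Buyers pay P_b = 46.5714; sellers receive P_s = P_b - 7 = 39.5714.
Producer surplus is the triangle above supply below P_s: (1/2)(13.5714)(39.5714 - 26) = 92.0918.

92.09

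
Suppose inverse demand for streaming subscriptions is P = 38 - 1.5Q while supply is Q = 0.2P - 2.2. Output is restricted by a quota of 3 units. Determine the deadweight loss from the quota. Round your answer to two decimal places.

4.33

Rewriting supply in inverse form: P = 11 + 5Q.
Unrestricted equilibrium: Q* = (38 - 11)/(1.5 + 5) = 4.1538.
At Q = 3 the demand price is 38 - 1.5(3) = 33.5 and the supply price is 11 + 5(3) = 26.
Deadweight loss is the triangle between the curves from 3 to 4.1538: (1/2)(33.5 - 26)(4.1538 - 3) = 4.3269.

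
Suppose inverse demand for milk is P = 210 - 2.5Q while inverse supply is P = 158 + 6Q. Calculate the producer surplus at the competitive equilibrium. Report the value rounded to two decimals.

Set 210 - 2.5Q = 158 + 6Q, which gives 52 = 8.5Q, so Q* = 6.1176 and P* = 210 - 2.5(6.1176) = 194.7059.
PS is the area between P* and the supply curve from 0 to Q*: (1/2)(6.1176)(36.7059) = 112.2768.

112.28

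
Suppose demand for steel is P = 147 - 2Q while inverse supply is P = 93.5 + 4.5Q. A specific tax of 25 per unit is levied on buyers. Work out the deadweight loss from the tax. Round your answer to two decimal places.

Without the tax, 147 - 2Q = 93.5 + 4.5Q so Q* = 8.2308 and P* = 130.5385.
A tax on buyers shifts demand down by 25: (147 - 25) - 2Q = 93.5 + 4.5Q, so Q_t = 4.3846. Buyers pay P_b = 138.2308; sellers receive P_s = P_b - 25 = 113.2308.
The welfare triangle lost has base Q* - Q_t = 3.8462 and height t = 25, so DWL = (1/2)(3.8462)(25) = 48.0769.

48.08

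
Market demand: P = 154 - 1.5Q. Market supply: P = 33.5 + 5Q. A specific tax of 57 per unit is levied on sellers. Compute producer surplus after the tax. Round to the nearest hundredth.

238.59

Pre-tax equilibrium: 154 - 1.5Q = 33.5 + 5Q gives Q* = 18.5385, P* = 126.1923.
A tax on sellers shifts supply up by 57: 154 - 1.5Q = 33.5 + 5Q + 57, so Q_t = 9.7692. Buyers pay P_b = 139.3462; sellers receive P_s = P_b - 57 = 82.3462.
Producer surplus is the triangle above supply below P_s: (1/2)(9.7692)(82.3462 - 33.5) = 238.5947.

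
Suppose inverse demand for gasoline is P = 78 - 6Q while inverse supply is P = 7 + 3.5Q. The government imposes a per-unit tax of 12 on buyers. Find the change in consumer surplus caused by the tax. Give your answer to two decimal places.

Pre-tax equilibrium: 78 - 6Q = 7 + 3.5Q gives Q* = 7.4737, P* = 33.1579.
With the tax, buyers' net willingness to pay falls by 12: (78 - 12) - 6Q = 7 + 3.5Q, so Q_t = 6.2105. Buyers pay P_b = 40.7368; sellers receive P_s = P_b - 12 = 28.7368.
Consumers lose the trapezoid between P* and P_b out to Q_t plus the triangle from Q_t to Q*: change in CS = 115.7119 - 167.5679 = -51.856.

-51.86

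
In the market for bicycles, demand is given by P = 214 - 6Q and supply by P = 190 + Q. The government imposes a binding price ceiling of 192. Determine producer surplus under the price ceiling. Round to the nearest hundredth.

Without the control, 214 - 6Q = 190 + Q so Q* = 3.4286 and P* = 193.4286.
At the ceiling price 192, quantity supplied is (192 - 190)/1 = 2; supply is the short side, so Q = 2 trades at P = 192.
PS is the triangle above supply below 192: (1/2)(2)(192 - 190) = 2.

2.00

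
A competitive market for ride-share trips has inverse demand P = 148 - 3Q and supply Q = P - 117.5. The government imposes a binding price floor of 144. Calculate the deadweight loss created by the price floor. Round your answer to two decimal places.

79.17

Rewriting supply in inverse form: P = 117.5 + Q.
Without the control, 148 - 3Q = 117.5 + Q so Q* = 7.625 and P* = 125.125.
At P = 144, buyers demand (148 - 144)/3 = 1.3333 while sellers would supply more, so the quantity traded is 1.3333 at price 144.
At Q = 1.3333 the demand price is 144 and the supply price is 118.8333. Deadweight loss is the triangle between the curves from 1.3333 to 7.625: (1/2)(144 - 118.8333)(7.625 - 1.3333) = 79.1701.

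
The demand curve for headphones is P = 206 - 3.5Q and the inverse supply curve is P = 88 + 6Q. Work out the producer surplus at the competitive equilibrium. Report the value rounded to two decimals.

Setting demand equal to supply, 118 = 9.5Q, so Q* = 12.4211 and P* = 162.5263.
The supply curve's price intercept is 88, so PS = (1/2)(Q*)(P* - 88) = (1/2)(12.4211)(74.5263) = 462.8476.

462.85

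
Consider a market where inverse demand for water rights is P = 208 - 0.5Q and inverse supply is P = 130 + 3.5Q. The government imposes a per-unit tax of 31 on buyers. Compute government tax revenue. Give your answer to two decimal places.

364.25

Pre-tax equilibrium: 208 - 0.5Q = 130 + 3.5Q gives Q* = 19.5, P* = 198.25.
With the tax, buyers' net willingness to pay falls by 31: (208 - 31) - 0.5Q = 130 + 3.5Q, so Q_t = 11.75. Buyers pay P_b = 202.125; sellers receive P_s = P_b - 31 = 171.125.
Revenue is the tax times quantity traded: 31 x 11.75 = 364.25.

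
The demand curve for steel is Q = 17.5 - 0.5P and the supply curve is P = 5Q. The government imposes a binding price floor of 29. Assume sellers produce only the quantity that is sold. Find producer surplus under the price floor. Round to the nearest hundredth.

Rewriting demand in inverse form: P = 35 - 2Q.
Without the control, 35 - 2Q = 5Q so Q* = 5 and P* = 25.
At P = 29, buyers demand (35 - 29)/2 = 3 while sellers would supply more, so the quantity traded is 3 at price 29.
The supply price at Q = 3 is 15. PS is the trapezoid between 29 and supply over [0, 3]: (1/2)[(29 - 0) + (29 - 15)](3) = 64.5.

64.50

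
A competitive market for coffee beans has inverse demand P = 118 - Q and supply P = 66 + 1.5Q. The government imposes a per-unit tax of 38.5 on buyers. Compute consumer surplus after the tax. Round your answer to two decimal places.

Without the tax, 118 - Q = 66 + 1.5Q so Q* = 20.8 and P* = 97.2.
With the tax, buyers' net willingness to pay falls by 38.5: (118 - 38.5) - Q = 66 + 1.5Q, so Q_t = 5.4. Buyers pay P_b = 112.6; sellers receive P_s = P_b - 38.5 = 74.1.
Consumer surplus is the triangle under demand above P_b: (1/2)(5.4)(118 - 112.6) = 14.58.

14.58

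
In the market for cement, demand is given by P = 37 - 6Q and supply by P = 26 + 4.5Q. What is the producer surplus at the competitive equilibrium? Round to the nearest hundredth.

Set 37 - 6Q = 26 + 4.5Q, which gives 11 = 10.5Q, so Q* = 1.0476 and P* = 37 - 6(1.0476) = 30.7143.
The supply curve's price intercept is 26, so PS = (1/2)(Q*)(P* - 26) = (1/2)(1.0476)(4.7143) = 2.4694.

2.47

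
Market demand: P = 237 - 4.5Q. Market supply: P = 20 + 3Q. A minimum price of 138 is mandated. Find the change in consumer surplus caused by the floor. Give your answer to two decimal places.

-794.56

Free-market equilibrium: 237 - 4.5Q = 20 + 3Q gives Q* = 28.9333, P* = 106.8.
At the floor price 138, quantity demanded is (237 - 138)/4.5 = 22; demand is the short side, so Q = 22 trades at P = 138.
CS goes from (1/2)(28.9333)(130.2) = 1883.56 to 1089 (computed as (237 - 138)(22) - (1/2)(4.5)(22)^2), a change of -794.56.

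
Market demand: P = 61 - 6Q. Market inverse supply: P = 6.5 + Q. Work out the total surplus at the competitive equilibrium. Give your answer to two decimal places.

Equilibrium: 61 - 6Q = 6.5 + Q, so Q* = 7.7857 and P* = 14.2857.
Total surplus is the full triangle between the curves from 0 to Q*: (1/2)(7.7857)(61 - 6.5) = 212.1607.

212.16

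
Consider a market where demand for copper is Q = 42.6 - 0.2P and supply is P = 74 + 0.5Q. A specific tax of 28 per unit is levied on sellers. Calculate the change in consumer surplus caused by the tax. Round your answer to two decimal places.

-578.51

Rewriting demand in inverse form: P = 213 - 5Q.
Without the tax, 213 - 5Q = 74 + 0.5Q so Q* = 25.2727 and P* = 86.6364.
With the tax, sellers need 28 more per unit: 213 - 5Q = 74 + 0.5Q + 28, so Q_t = 20.1818. Buyers pay P_b = 112.0909; sellers receive P_s = P_b - 28 = 84.0909.
CS falls from (1/2)(25.2727)(126.3636) = 1596.7769 to (1/2)(20.1818)(100.9091) = 1018.2645, a change of -578.5124.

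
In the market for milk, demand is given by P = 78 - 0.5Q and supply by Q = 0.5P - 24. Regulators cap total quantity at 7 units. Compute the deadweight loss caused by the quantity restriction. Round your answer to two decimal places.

31.25

Rewriting supply in inverse form: P = 48 + 2Q.
Unrestricted equilibrium: Q* = (78 - 48)/(0.5 + 2) = 12.
At Q = 7 the demand price is 78 - 0.5(7) = 74.5 and the supply price is 48 + 2(7) = 62.
DWL = (1/2)(gap between curves at 7) x (Q* - 7) = (1/2)(12.5)(5) = 31.25.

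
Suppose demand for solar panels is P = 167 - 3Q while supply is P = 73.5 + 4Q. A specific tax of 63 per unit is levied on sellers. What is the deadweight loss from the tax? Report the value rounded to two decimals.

Without the tax, 167 - 3Q = 73.5 + 4Q so Q* = 13.3571 and P* = 126.9286.
A tax on sellers shifts supply up by 63: 167 - 3Q = 73.5 + 4Q + 63, so Q_t = 4.3571. Buyers pay P_b = 153.9286; sellers receive P_s = P_b - 63 = 90.9286.
The welfare triangle lost has base Q* - Q_t = 9 and height t = 63, so DWL = (1/2)(9)(63) = 283.5.

283.50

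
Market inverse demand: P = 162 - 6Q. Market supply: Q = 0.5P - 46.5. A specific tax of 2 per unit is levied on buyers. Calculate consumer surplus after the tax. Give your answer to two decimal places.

210.42

Rewriting supply in inverse form: P = 93 + 2Q.
Pre-tax equilibrium: 162 - 6Q = 93 + 2Q gives Q* = 8.625, P* = 110.25.
A tax on buyers shifts demand down by 2: (162 - 2) - 6Q = 93 + 2Q, so Q_t = 8.375. Buyers pay P_b = 111.75; sellers receive P_s = P_b - 2 = 109.75.
Consumer surplus is the triangle under demand above P_b: (1/2)(8.375)(162 - 111.75) = 210.4219.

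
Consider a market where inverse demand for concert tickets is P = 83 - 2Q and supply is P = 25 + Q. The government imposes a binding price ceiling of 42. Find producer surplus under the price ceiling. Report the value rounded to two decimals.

144.50

Without the control, 83 - 2Q = 25 + Q so Q* = 19.3333 and P* = 44.3333.
At the ceiling price 42, quantity supplied is (42 - 25)/1 = 17; supply is the short side, so Q = 17 trades at P = 42.
PS is the triangle above supply below 42: (1/2)(17)(42 - 25) = 144.5.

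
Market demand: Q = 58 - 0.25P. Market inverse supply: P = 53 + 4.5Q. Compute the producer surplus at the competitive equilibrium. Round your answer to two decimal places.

997.82

Rewriting demand in inverse form: P = 232 - 4Q.
Equilibrium: 232 - 4Q = 53 + 4.5Q, so Q* = 21.0588 and P* = 147.7647.
Producer surplus is the triangle above supply below P*: (1/2)(21.0588)(147.7647 - 53) = (1/2)(21.0588)(94.7647) = 997.8166.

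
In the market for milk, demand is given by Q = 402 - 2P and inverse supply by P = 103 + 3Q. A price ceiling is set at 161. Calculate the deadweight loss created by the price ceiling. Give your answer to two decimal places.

131.44

Rewriting demand in inverse form: P = 201 - 0.5Q.
Free-market equilibrium: 201 - 0.5Q = 103 + 3Q gives Q* = 28, P* = 187.
At P = 161, sellers supply (161 - 103)/3 = 19.3333 while buyers want more, so the quantity traded is 19.3333 at price 161.
The lost-trades triangle has base Q* - 19.3333 = 8.6667 and height equal to the gap between the curves at Q = 19.3333, which is 191.3333 - 161 = 30.3333. DWL = (1/2)(8.6667)(30.3333) = 131.4444.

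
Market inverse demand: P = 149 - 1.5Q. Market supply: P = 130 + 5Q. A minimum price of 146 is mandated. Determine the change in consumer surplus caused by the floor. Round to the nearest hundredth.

-3.41

Without the control, 149 - 1.5Q = 130 + 5Q so Q* = 2.9231 and P* = 144.6154.
At P = 146, buyers demand (149 - 146)/1.5 = 2 while sellers would supply more, so the quantity traded is 2 at price 146.
CS goes from (1/2)(2.9231)(4.3846) = 6.4083 to 3 (computed as (149 - 146)(2) - (1/2)(1.5)(2)^2), a change of -3.4083.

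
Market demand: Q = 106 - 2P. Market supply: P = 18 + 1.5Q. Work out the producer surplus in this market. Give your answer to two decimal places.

229.69

Rewriting demand in inverse form: P = 53 - 0.5Q.
Setting demand equal to supply, 35 = 2Q, so Q* = 17.5 and P* = 44.25.
PS is the area between P* and the supply curve from 0 to Q*: (1/2)(17.5)(26.25) = 229.6875.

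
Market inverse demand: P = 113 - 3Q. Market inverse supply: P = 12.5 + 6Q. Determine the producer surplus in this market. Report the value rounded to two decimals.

Equilibrium: 113 - 3Q = 12.5 + 6Q, so Q* = 11.1667 and P* = 79.5.
PS is the area between P* and the supply curve from 0 to Q*: (1/2)(11.1667)(67) = 374.0833.

374.08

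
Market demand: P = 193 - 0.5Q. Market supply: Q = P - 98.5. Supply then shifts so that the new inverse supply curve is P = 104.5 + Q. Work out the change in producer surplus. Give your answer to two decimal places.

-244.00

Rewriting supply in inverse form: P = 98.5 + Q.
Initial equilibrium: Q_0 = 63, P_0 = 161.5; CS_0 = (1/2)(63)(31.5) = 992.25, PS_0 = (1/2)(63)(63) = 1984.5.
New equilibrium: 193 - 0.5Q = 104.5 + Q gives Q_1 = 59, P_1 = 163.5; CS_1 = 870.25, PS_1 = 1740.5.
Change in producer surplus = 1740.5 - 1984.5 = -244.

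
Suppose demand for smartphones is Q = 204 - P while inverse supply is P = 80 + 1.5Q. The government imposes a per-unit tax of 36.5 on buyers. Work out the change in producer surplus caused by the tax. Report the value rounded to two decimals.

-926.37

Rewriting demand in inverse form: P = 204 - Q.
Without the tax, 204 - Q = 80 + 1.5Q so Q* = 49.6 and P* = 154.4.
A tax on buyers shifts demand down by 36.5: (204 - 36.5) - Q = 80 + 1.5Q, so Q_t = 35. Buyers pay P_b = 169; sellers receive P_s = P_b - 36.5 = 132.5.
PS falls from (1/2)(49.6)(74.4) = 1845.12 to (1/2)(35)(52.5) = 918.75, a change of -926.37.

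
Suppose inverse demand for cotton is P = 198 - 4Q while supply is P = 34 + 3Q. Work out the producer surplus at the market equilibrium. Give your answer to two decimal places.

823.35

Set 198 - 4Q = 34 + 3Q, which gives 164 = 7Q, so Q* = 23.4286 and P* = 198 - 4(23.4286) = 104.2857.
Producer surplus is the triangle above supply below P*: (1/2)(23.4286)(104.2857 - 34) = (1/2)(23.4286)(70.2857) = 823.3469.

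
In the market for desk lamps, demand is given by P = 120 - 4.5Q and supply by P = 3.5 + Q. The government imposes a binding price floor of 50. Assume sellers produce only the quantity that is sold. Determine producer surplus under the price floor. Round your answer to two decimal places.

602.35

Without the control, 120 - 4.5Q = 3.5 + Q so Q* = 21.1818 and P* = 24.6818.
At P = 50, buyers demand (120 - 50)/4.5 = 15.5556 while sellers would supply more, so the quantity traded is 15.5556 at price 50.
The supply price at Q = 15.5556 is 19.0556. PS is the trapezoid between 50 and supply over [0, 15.5556]: (1/2)[(50 - 3.5) + (50 - 19.0556)](15.5556) = 602.3457.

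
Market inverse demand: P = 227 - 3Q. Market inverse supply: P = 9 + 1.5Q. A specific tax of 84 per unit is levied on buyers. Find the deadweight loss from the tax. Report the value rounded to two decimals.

784.00

Pre-tax equilibrium: 227 - 3Q = 9 + 1.5Q gives Q* = 48.4444, P* = 81.6667.
A tax on buyers shifts demand down by 84: (227 - 84) - 3Q = 9 + 1.5Q, so Q_t = 29.7778. Buyers pay P_b = 137.6667; sellers receive P_s = P_b - 84 = 53.6667.
The welfare triangle lost has base Q* - Q_t = 18.6667 and height t = 84, so DWL = (1/2)(18.6667)(84) = 784.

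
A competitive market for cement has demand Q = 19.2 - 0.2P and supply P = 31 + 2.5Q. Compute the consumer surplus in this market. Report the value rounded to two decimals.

187.78

Rewriting demand in inverse form: P = 96 - 5Q.
Setting demand equal to supply, 65 = 7.5Q, so Q* = 8.6667 and P* = 52.6667.
The demand choke price is 96, so CS = (1/2)(Q*)(96 - P*) = (1/2)(8.6667)(43.3333) = 187.7778.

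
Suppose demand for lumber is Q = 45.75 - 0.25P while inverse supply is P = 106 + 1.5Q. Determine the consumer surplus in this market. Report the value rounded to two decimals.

Rewriting demand in inverse form: P = 183 - 4Q.
Equilibrium: 183 - 4Q = 106 + 1.5Q, so Q* = 14 and P* = 127.
The demand choke price is 183, so CS = (1/2)(Q*)(183 - P*) = (1/2)(14)(56) = 392.

392.00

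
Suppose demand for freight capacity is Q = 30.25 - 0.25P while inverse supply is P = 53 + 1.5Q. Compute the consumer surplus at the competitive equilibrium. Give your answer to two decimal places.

Rewriting demand in inverse form: P = 121 - 4Q.
Setting demand equal to supply, 68 = 5.5Q, so Q* = 12.3636 and P* = 71.5455.
CS is the area between the demand curve and P* from 0 to Q*: (1/2)(12.3636)(49.4545) = 305.719.

305.72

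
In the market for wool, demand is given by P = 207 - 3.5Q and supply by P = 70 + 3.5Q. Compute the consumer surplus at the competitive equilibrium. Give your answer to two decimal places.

670.32

Equilibrium: 207 - 3.5Q = 70 + 3.5Q, so Q* = 19.5714 and P* = 138.5.
Consumer surplus is the triangle under demand above P*: (1/2)(19.5714)(207 - 138.5) = (1/2)(19.5714)(68.5) = 670.3214.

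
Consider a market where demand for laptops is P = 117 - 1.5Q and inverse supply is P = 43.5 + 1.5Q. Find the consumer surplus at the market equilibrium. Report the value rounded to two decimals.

450.19

Equilibrium: 117 - 1.5Q = 43.5 + 1.5Q, so Q* = 24.5 and P* = 80.25.
The demand choke price is 117, so CS = (1/2)(Q*)(117 - P*) = (1/2)(24.5)(36.75) = 450.1875.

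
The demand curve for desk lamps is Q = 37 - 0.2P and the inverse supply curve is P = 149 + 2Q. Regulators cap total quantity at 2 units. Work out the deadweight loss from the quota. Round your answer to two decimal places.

34.57

Rewriting demand in inverse form: P = 185 - 5Q.
Without the quota, 185 - 5Q = 149 + 2Q gives Q* = 5.1429.
At Q = 2 the demand price is 185 - 5(2) = 175 and the supply price is 149 + 2(2) = 153.
DWL = (1/2)(gap between curves at 2) x (Q* - 2) = (1/2)(22)(3.1429) = 34.5714.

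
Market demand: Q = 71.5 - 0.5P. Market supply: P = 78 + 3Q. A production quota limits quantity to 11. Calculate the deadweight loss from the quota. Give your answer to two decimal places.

10.00

Rewriting demand in inverse form: P = 143 - 2Q.
Without the quota, 143 - 2Q = 78 + 3Q gives Q* = 13.
At Q = 11 the demand price is 143 - 2(11) = 121 and the supply price is 78 + 3(11) = 111.
DWL = (1/2)(gap between curves at 11) x (Q* - 11) = (1/2)(10)(2) = 10.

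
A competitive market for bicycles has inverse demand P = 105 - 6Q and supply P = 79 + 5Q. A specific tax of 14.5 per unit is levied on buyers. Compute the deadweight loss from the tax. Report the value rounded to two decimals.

Pre-tax equilibrium: 105 - 6Q = 79 + 5Q gives Q* = 2.3636, P* = 90.8182.
A tax on buyers shifts demand down by 14.5: (105 - 14.5) - 6Q = 79 + 5Q, so Q_t = 1.0455. Buyers pay P_b = 98.7273; sellers receive P_s = P_b - 14.5 = 84.2273.
The welfare triangle lost has base Q* - Q_t = 1.3182 and height t = 14.5, so DWL = (1/2)(1.3182)(14.5) = 9.5568.

9.56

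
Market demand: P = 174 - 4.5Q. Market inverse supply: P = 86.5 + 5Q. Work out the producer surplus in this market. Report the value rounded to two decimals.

Setting demand equal to supply, 87.5 = 9.5Q, so Q* = 9.2105 and P* = 132.5526.
Producer surplus is the triangle above supply below P*: (1/2)(9.2105)(132.5526 - 86.5) = (1/2)(9.2105)(46.0526) = 212.0845.

212.08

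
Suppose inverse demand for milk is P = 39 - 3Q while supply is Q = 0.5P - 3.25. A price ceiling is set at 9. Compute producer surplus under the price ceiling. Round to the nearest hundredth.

1.56

Rewriting supply in inverse form: P = 6.5 + 2Q.
Free-market equilibrium: 39 - 3Q = 6.5 + 2Q gives Q* = 6.5, P* = 19.5.
At P = 9, sellers supply (9 - 6.5)/2 = 1.25 while buyers want more, so the quantity traded is 1.25 at price 9.
PS is the triangle above supply below 9: (1/2)(1.25)(9 - 6.5) = 1.5625.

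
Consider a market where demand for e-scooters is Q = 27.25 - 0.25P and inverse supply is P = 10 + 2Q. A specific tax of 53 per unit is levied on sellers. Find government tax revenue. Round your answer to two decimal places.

406.33

Rewriting demand in inverse form: P = 109 - 4Q.
Without the tax, 109 - 4Q = 10 + 2Q so Q* = 16.5 and P* = 43.
With the tax, sellers need 53 more per unit: 109 - 4Q = 10 + 2Q + 53, so Q_t = 7.6667. Buyers pay P_b = 78.3333; sellers receive P_s = P_b - 53 = 25.3333.
Revenue is the tax times quantity traded: 53 x 7.6667 = 406.3333.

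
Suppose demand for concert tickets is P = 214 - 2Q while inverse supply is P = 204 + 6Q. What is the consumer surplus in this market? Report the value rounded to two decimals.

Set 214 - 2Q = 204 + 6Q, which gives 10 = 8Q, so Q* = 1.25 and P* = 214 - 2(1.25) = 211.5.
CS is the area between the demand curve and P* from 0 to Q*: (1/2)(1.25)(2.5) = 1.5625.

1.56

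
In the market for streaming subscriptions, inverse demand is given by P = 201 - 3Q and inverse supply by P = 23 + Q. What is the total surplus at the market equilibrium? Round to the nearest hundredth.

3960.50

Equilibrium: 201 - 3Q = 23 + Q, so Q* = 44.5 and P* = 67.5.
CS = (1/2)(44.5)(133.5) = 2970.375 and PS = (1/2)(44.5)(44.5) = 990.125, so total surplus = 3960.5.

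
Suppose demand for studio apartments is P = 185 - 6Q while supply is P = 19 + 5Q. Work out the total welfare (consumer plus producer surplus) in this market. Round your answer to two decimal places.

1252.55

Equilibrium: 185 - 6Q = 19 + 5Q, so Q* = 15.0909 and P* = 94.4545.
Total surplus is the full triangle between the curves from 0 to Q*: (1/2)(15.0909)(185 - 19) = 1252.5455.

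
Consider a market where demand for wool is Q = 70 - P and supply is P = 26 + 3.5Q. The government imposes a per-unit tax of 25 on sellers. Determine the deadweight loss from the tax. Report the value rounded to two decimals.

69.44

Rewriting demand in inverse form: P = 70 - Q.
Pre-tax equilibrium: 70 - Q = 26 + 3.5Q gives Q* = 9.7778, P* = 60.2222.
A tax on sellers shifts supply up by 25: 70 - Q = 26 + 3.5Q + 25, so Q_t = 4.2222. Buyers pay P_b = 65.7778; sellers receive P_s = P_b - 25 = 40.7778.
The welfare triangle lost has base Q* - Q_t = 5.5556 and height t = 25, so DWL = (1/2)(5.5556)(25) = 69.4444.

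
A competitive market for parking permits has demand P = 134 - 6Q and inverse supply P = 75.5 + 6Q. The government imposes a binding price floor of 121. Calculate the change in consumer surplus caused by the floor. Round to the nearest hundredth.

Free-market equilibrium: 134 - 6Q = 75.5 + 6Q gives Q* = 4.875, P* = 104.75.
At the floor price 121, quantity demanded is (134 - 121)/6 = 2.1667; demand is the short side, so Q = 2.1667 trades at P = 121.
CS goes from (1/2)(4.875)(29.25) = 71.2969 to 14.0833 (computed as (134 - 121)(2.1667) - (1/2)(6)(2.1667)^2), a change of -57.2135.

-57.21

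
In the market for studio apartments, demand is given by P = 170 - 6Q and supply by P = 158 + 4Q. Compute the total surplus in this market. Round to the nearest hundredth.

7.20

Setting demand equal to supply, 12 = 10Q, so Q* = 1.2 and P* = 162.8.
CS = (1/2)(1.2)(7.2) = 4.32 and PS = (1/2)(1.2)(4.8) = 2.88, so total surplus = 7.2.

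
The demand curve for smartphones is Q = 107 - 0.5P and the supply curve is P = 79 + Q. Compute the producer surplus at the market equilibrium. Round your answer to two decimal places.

1012.50

Rewriting demand in inverse form: P = 214 - 2Q.
Set 214 - 2Q = 79 + Q, which gives 135 = 3Q, so Q* = 45 and P* = 214 - 2(45) = 124.
The supply curve's price intercept is 79, so PS = (1/2)(Q*)(P* - 79) = (1/2)(45)(45) = 1012.5.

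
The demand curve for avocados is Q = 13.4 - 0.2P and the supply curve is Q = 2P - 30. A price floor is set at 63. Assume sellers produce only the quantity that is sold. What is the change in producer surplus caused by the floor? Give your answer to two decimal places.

Rewriting demand in inverse form: P = 67 - 5Q.
Rewriting supply in inverse form: P = 15 + 0.5Q.
Free-market equilibrium: 67 - 5Q = 15 + 0.5Q gives Q* = 9.4545, P* = 19.7273.
At P = 63, buyers demand (67 - 63)/5 = 0.8 while sellers would supply more, so the quantity traded is 0.8 at price 63.
PS goes from (1/2)(9.4545)(4.7273) = 22.3471 to 38.24 (computed as (63 - 15)(0.8) - (1/2)(0.5)(0.8)^2), a change of 15.8929.

15.89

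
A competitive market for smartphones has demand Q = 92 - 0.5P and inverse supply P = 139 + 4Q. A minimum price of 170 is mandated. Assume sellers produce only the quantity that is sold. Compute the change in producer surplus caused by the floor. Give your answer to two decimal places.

Rewriting demand in inverse form: P = 184 - 2Q.
Without the control, 184 - 2Q = 139 + 4Q so Q* = 7.5 and P* = 169.
At the floor price 170, quantity demanded is (184 - 170)/2 = 7; demand is the short side, so Q = 7 trades at P = 170.
PS goes from (1/2)(7.5)(30) = 112.5 to 119 (computed as (170 - 139)(7) - (1/2)(4)(7)^2), a change of 6.5.

6.50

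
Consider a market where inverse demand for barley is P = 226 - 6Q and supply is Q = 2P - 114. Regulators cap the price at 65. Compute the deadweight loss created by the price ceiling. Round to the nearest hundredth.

Rewriting supply in inverse form: P = 57 + 0.5Q.
Without the control, 226 - 6Q = 57 + 0.5Q so Q* = 26 and P* = 70.
At the ceiling price 65, quantity supplied is (65 - 57)/0.5 = 16; supply is the short side, so Q = 16 trades at P = 65.
At Q = 16 the demand price is 130 and the supply price is 65. Deadweight loss is the triangle between the curves from 16 to 26: (1/2)(130 - 65)(26 - 16) = 325.

325.00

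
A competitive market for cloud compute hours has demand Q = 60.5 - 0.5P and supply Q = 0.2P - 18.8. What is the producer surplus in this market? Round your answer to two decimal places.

37.19

Rewriting demand in inverse form: P = 121 - 2Q.
Rewriting supply in inverse form: P = 94 + 5Q.
Setting demand equal to supply, 27 = 7Q, so Q* = 3.8571 and P* = 113.2857.
The supply curve's price intercept is 94, so PS = (1/2)(Q*)(P* - 94) = (1/2)(3.8571)(19.2857) = 37.1939.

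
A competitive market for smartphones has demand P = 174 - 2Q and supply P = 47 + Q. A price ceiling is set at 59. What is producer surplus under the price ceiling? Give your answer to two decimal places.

Without the control, 174 - 2Q = 47 + Q so Q* = 42.3333 and P* = 89.3333.
At the ceiling price 59, quantity supplied is (59 - 47)/1 = 12; supply is the short side, so Q = 12 trades at P = 59.
PS is the triangle above supply below 59: (1/2)(12)(59 - 47) = 72.

72.00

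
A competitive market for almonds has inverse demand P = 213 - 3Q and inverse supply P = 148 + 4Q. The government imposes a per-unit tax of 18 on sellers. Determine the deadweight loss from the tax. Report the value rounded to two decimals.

Pre-tax equilibrium: 213 - 3Q = 148 + 4Q gives Q* = 9.2857, P* = 185.1429.
With the tax, sellers need 18 more per unit: 213 - 3Q = 148 + 4Q + 18, so Q_t = 6.7143. Buyers pay P_b = 192.8571; sellers receive P_s = P_b - 18 = 174.8571.
The welfare triangle lost has base Q* - Q_t = 2.5714 and height t = 18, so DWL = (1/2)(2.5714)(18) = 23.1429.

23.14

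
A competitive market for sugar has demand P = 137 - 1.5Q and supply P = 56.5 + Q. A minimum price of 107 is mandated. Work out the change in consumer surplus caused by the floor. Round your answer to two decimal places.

Free-market equilibrium: 137 - 1.5Q = 56.5 + Q gives Q* = 32.2, P* = 88.7.
At the floor price 107, quantity demanded is (137 - 107)/1.5 = 20; demand is the short side, so Q = 20 trades at P = 107.
CS goes from (1/2)(32.2)(48.3) = 777.63 to 300 (computed as (137 - 107)(20) - (1/2)(1.5)(20)^2), a change of -477.63.

-477.63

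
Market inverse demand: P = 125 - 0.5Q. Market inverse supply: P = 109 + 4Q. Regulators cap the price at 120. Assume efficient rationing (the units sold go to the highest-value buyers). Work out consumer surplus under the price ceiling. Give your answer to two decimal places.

11.86

Without the control, 125 - 0.5Q = 109 + 4Q so Q* = 3.5556 and P* = 123.2222.
At the ceiling price 120, quantity supplied is (120 - 109)/4 = 2.75; supply is the short side, so Q = 2.75 trades at P = 120.
The demand price at Q = 2.75 is 123.625. CS is the trapezoid between demand and 120 over [0, 2.75]: (1/2)[(125 - 120) + (123.625 - 120)](2.75) = 11.8594.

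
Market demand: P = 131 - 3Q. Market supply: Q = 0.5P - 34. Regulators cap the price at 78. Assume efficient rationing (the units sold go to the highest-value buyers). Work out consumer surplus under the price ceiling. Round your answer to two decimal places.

Rewriting supply in inverse form: P = 68 + 2Q.
Without the control, 131 - 3Q = 68 + 2Q so Q* = 12.6 and P* = 93.2.
At the ceiling price 78, quantity supplied is (78 - 68)/2 = 5; supply is the short side, so Q = 5 trades at P = 78.
The demand price at Q = 5 is 116. CS is the trapezoid between demand and 78 over [0, 5]: (1/2)[(131 - 78) + (116 - 78)](5) = 227.5.

227.50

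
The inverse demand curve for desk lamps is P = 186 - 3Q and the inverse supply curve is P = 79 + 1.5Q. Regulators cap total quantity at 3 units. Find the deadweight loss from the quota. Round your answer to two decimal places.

Without the quota, 186 - 3Q = 79 + 1.5Q gives Q* = 23.7778.
At Q = 3 the demand price is 186 - 3(3) = 177 and the supply price is 79 + 1.5(3) = 83.5.
Deadweight loss is the triangle between the curves from 3 to 23.7778: (1/2)(177 - 83.5)(23.7778 - 3) = 971.3611.

971.36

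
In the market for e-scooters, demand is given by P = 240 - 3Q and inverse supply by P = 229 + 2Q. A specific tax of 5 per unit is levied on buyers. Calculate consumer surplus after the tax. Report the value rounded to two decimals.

Without the tax, 240 - 3Q = 229 + 2Q so Q* = 2.2 and P* = 233.4.
With the tax, buyers' net willingness to pay falls by 5: (240 - 5) - 3Q = 229 + 2Q, so Q_t = 1.2. Buyers pay P_b = 236.4; sellers receive P_s = P_b - 5 = 231.4.
Consumer surplus is the triangle under demand above P_b: (1/2)(1.2)(240 - 236.4) = 2.16.

2.16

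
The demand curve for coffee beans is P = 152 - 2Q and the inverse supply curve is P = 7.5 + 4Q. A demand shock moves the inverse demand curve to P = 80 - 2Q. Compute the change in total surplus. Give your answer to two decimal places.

-1302.00

Initial equilibrium: Q_0 = 24.0833, P_0 = 103.8333; CS_0 = (1/2)(24.0833)(48.1667) = 580.0069, PS_0 = (1/2)(24.0833)(96.3333) = 1160.0139.
New equilibrium: 80 - 2Q = 7.5 + 4Q gives Q_1 = 12.0833, P_1 = 55.8333; CS_1 = 146.0069, PS_1 = 292.0139.
Change in total surplus = (146.0069 + 292.0139) - (580.0069 + 1160.0139) = -1302.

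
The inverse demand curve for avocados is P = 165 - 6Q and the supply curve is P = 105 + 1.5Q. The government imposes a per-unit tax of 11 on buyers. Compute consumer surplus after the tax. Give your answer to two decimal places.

Without the tax, 165 - 6Q = 105 + 1.5Q so Q* = 8 and P* = 117.
With the tax, buyers' net willingness to pay falls by 11: (165 - 11) - 6Q = 105 + 1.5Q, so Q_t = 6.5333. Buyers pay P_b = 125.8; sellers receive P_s = P_b - 11 = 114.8.
Consumer surplus is the triangle under demand above P_b: (1/2)(6.5333)(165 - 125.8) = 128.0533.

128.05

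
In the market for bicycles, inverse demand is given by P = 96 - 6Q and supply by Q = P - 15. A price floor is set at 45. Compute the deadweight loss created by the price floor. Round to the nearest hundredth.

33.02

Rewriting supply in inverse form: P = 15 + Q.
Without the control, 96 - 6Q = 15 + Q so Q* = 11.5714 and P* = 26.5714.
At P = 45, buyers demand (96 - 45)/6 = 8.5 while sellers would supply more, so the quantity traded is 8.5 at price 45.
The lost-trades triangle has base Q* - 8.5 = 3.0714 and height equal to the gap between the curves at Q = 8.5, which is 45 - 23.5 = 21.5. DWL = (1/2)(3.0714)(21.5) = 33.0179.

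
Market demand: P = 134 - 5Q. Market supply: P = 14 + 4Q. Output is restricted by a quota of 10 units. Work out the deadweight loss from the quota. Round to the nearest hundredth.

50.00

Unrestricted equilibrium: Q* = (134 - 14)/(5 + 4) = 13.3333.
At Q = 10 the demand price is 134 - 5(10) = 84 and the supply price is 14 + 4(10) = 54.
Deadweight loss is the triangle between the curves from 10 to 13.3333: (1/2)(84 - 54)(13.3333 - 10) = 50.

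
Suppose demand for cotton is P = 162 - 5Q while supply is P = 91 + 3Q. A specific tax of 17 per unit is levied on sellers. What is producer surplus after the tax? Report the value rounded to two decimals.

68.34

Without the tax, 162 - 5Q = 91 + 3Q so Q* = 8.875 and P* = 117.625.
A tax on sellers shifts supply up by 17: 162 - 5Q = 91 + 3Q + 17, so Q_t = 6.75. Buyers pay P_b = 128.25; sellers receive P_s = P_b - 17 = 111.25.
Producer surplus is the triangle above supply below P_s: (1/2)(6.75)(111.25 - 91) = 68.3438.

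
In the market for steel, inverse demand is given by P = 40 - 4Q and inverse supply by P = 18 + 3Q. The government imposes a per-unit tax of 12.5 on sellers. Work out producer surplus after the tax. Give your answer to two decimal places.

Without the tax, 40 - 4Q = 18 + 3Q so Q* = 3.1429 and P* = 27.4286.
With the tax, sellers need 12.5 more per unit: 40 - 4Q = 18 + 3Q + 12.5, so Q_t = 1.3571. Buyers pay P_b = 34.5714; sellers receive P_s = P_b - 12.5 = 22.0714.
Producer surplus is the triangle above supply below P_s: (1/2)(1.3571)(22.0714 - 18) = 2.7628.

2.76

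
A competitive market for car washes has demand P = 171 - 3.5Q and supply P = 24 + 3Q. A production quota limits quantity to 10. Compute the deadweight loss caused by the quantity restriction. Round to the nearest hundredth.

Unrestricted equilibrium: Q* = (171 - 24)/(3.5 + 3) = 22.6154.
At Q = 10 the demand price is 171 - 3.5(10) = 136 and the supply price is 24 + 3(10) = 54.
DWL = (1/2)(gap between curves at 10) x (Q* - 10) = (1/2)(82)(12.6154) = 517.2308.

517.23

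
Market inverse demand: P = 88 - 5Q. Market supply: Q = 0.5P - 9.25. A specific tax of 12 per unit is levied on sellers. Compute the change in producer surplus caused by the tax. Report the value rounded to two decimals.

Rewriting supply in inverse form: P = 18.5 + 2Q.
Pre-tax equilibrium: 88 - 5Q = 18.5 + 2Q gives Q* = 9.9286, P* = 38.3571.
A tax on sellers shifts supply up by 12: 88 - 5Q = 18.5 + 2Q + 12, so Q_t = 8.2143. Buyers pay P_b = 46.9286; sellers receive P_s = P_b - 12 = 34.9286.
PS falls from (1/2)(9.9286)(19.8571) = 98.5765 to (1/2)(8.2143)(16.4286) = 67.4745, a change of -31.102.

-31.10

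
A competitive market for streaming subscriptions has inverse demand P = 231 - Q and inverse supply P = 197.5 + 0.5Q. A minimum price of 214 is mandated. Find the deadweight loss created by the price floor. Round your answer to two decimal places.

21.33

Without the control, 231 - Q = 197.5 + 0.5Q so Q* = 22.3333 and P* = 208.6667.
At P = 214, buyers demand (231 - 214)/1 = 17 while sellers would supply more, so the quantity traded is 17 at price 214.
At Q = 17 the demand price is 214 and the supply price is 206. Deadweight loss is the triangle between the curves from 17 to 22.3333: (1/2)(214 - 206)(22.3333 - 17) = 21.3333.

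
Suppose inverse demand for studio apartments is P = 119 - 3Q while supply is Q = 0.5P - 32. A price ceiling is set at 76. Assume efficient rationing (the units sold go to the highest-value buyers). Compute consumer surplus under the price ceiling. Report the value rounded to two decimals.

Rewriting supply in inverse form: P = 64 + 2Q.
Free-market equilibrium: 119 - 3Q = 64 + 2Q gives Q* = 11, P* = 86.
At the ceiling price 76, quantity supplied is (76 - 64)/2 = 6; supply is the short side, so Q = 6 trades at P = 76.
The demand price at Q = 6 is 101. CS is the trapezoid between demand and 76 over [0, 6]: (1/2)[(119 - 76) + (101 - 76)](6) = 204.

204.00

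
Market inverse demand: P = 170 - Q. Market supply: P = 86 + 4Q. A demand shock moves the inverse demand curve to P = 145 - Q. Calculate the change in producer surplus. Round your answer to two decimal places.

-286.00

Initial equilibrium: Q_0 = 16.8, P_0 = 153.2; CS_0 = (1/2)(16.8)(16.8) = 141.12, PS_0 = (1/2)(16.8)(67.2) = 564.48.
New equilibrium: 145 - Q = 86 + 4Q gives Q_1 = 11.8, P_1 = 133.2; CS_1 = 69.62, PS_1 = 278.48.
Change in producer surplus = 278.48 - 564.48 = -286.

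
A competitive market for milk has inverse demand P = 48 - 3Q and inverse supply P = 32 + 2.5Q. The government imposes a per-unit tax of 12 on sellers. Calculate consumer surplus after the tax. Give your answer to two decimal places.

0.79

Without the tax, 48 - 3Q = 32 + 2.5Q so Q* = 2.9091 and P* = 39.2727.
A tax on sellers shifts supply up by 12: 48 - 3Q = 32 + 2.5Q + 12, so Q_t = 0.7273. Buyers pay P_b = 45.8182; sellers receive P_s = P_b - 12 = 33.8182.
CS = (1/2)(Q_t)(48 - P_b) = (1/2)(0.7273)(2.1818) = 0.7934.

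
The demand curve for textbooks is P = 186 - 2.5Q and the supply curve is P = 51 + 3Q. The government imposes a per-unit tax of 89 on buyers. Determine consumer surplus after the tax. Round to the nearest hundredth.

87.44

Pre-tax equilibrium: 186 - 2.5Q = 51 + 3Q gives Q* = 24.5455, P* = 124.6364.
With the tax, buyers' net willingness to pay falls by 89: (186 - 89) - 2.5Q = 51 + 3Q, so Q_t = 8.3636. Buyers pay P_b = 165.0909; sellers receive P_s = P_b - 89 = 76.0909.
CS = (1/2)(Q_t)(186 - P_b) = (1/2)(8.3636)(20.9091) = 87.438.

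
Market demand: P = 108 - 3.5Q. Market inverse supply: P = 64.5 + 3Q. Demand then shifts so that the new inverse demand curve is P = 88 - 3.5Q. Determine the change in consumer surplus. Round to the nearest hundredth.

Initial equilibrium: Q_0 = 6.6923, P_0 = 84.5769; CS_0 = (1/2)(6.6923)(23.4231) = 78.3772, PS_0 = (1/2)(6.6923)(20.0769) = 67.1805.
New equilibrium: 88 - 3.5Q = 64.5 + 3Q gives Q_1 = 3.6154, P_1 = 75.3462; CS_1 = 22.8743, PS_1 = 19.6065.
Change in consumer surplus = 22.8743 - 78.3772 = -55.503.

-55.50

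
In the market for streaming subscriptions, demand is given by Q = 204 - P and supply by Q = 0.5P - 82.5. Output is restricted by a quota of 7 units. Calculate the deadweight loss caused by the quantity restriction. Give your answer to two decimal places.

54.00

Rewriting demand in inverse form: P = 204 - Q.
Rewriting supply in inverse form: P = 165 + 2Q.
Unrestricted equilibrium: Q* = (204 - 165)/(1 + 2) = 13.
At Q = 7 the demand price is 204 - (7) = 197 and the supply price is 165 + 2(7) = 179.
Deadweight loss is the triangle between the curves from 7 to 13: (1/2)(197 - 179)(13 - 7) = 54.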